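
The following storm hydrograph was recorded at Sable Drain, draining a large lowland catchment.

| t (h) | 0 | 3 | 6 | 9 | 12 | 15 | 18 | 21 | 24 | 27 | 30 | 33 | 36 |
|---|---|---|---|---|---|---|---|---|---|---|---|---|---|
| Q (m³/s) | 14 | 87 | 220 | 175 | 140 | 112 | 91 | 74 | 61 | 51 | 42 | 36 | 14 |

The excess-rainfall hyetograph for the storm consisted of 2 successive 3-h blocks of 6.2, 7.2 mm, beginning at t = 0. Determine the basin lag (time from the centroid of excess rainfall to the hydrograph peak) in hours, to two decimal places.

Centroid of excess rainfall: t_c = Σ P_i·t̄_i / ΣP_i = 3.1119 h (block centres at 1.5, 4.5 h).
Hydrograph peak occurs at t = 6 h, so basin lag t_L = 6 − 3.1119 = 2.89 h.

t_L ≈ 2.89 h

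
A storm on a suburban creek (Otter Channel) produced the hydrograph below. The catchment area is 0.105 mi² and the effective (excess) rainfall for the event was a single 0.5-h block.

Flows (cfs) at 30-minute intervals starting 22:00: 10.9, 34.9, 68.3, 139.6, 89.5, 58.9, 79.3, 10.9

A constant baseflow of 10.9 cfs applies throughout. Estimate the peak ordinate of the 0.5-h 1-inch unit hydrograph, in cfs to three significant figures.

U_p ≈ 43.1 cfs

Direct runoff: 0.0, 24.0, 57.4, 128.7, 78.6, 48.0, 68.4, 0.0 cfs; ΣQ_DR = 405.1 cfs, peak = 128.7 cfs.
Runoff depth d = ΣQ_DR·Δt / A = 405.1 × 1800 / (0.105 mi²) = 2.989 in.
The 1-inch UH is the DRH scaled by (1 in)/d, so U_p = 128.7 × 1/2.989 = 43.1 cfs.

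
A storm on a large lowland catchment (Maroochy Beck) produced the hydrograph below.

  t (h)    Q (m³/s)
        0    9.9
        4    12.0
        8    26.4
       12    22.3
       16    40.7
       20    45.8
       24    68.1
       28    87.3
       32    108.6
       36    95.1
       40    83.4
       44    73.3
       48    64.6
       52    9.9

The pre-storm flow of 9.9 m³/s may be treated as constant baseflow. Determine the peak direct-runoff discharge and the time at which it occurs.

Subtracting baseflow gives direct-runoff ordinates: 0.0, 2.1, 16.5, 12.4, 30.8, 35.9, 58.2, 77.4, 98.7, 85.2, 73.5, 63.4, 54.7, 0.0 m³/s.
The maximum is 98.7 m³/s, occurring at the reading for t = 32 h.

Q_p = 98.7 m³/s at t = 32 h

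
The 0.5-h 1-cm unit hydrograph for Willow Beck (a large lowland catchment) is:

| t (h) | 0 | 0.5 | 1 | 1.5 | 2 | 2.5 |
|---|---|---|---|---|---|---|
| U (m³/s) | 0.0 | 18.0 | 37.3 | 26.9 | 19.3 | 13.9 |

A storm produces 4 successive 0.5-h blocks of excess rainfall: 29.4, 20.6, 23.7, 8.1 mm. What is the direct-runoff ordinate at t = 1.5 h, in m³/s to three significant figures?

Q ≈ 199 m³/s

By discrete convolution, Q_j = Σ (P_i / 10 mm) · U_{j−i}.
At t = 1.5 h (j=3): Q = (29.4/10)·26.9 + (20.6/10)·37.3 + (23.7/10)·18.0 + (8.1/10)·0.0 = 199 m³/s.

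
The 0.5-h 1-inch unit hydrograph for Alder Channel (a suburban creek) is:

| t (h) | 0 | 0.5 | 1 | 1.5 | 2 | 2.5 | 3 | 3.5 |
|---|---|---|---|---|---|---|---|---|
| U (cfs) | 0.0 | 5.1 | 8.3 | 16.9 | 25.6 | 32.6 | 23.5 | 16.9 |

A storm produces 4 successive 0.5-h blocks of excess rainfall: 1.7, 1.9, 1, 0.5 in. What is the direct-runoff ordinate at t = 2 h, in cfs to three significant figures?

Q ≈ 86.5 cfs

By discrete convolution, Q_j = Σ (P_i / 1 in) · U_{j−i}.
At t = 2 h (j=4): Q = (1.7/1)·25.6 + (1.9/1)·16.9 + (1/1)·8.3 + (0.5/1)·5.1 = 86.5 cfs.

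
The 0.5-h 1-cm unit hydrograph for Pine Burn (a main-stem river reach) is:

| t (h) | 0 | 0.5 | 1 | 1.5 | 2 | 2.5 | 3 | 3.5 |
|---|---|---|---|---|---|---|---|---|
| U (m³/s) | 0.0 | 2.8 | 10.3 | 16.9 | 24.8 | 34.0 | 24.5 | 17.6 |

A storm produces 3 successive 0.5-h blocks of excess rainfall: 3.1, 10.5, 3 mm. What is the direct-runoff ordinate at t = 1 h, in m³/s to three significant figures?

Q ≈ 6.13 m³/s

By discrete convolution, Q_j = Σ (P_i / 10 mm) · U_{j−i}.
At t = 1 h (j=2): Q = (3.1/10)·10.3 + (10.5/10)·2.8 + (3/10)·0.0 = 6.13 m³/s.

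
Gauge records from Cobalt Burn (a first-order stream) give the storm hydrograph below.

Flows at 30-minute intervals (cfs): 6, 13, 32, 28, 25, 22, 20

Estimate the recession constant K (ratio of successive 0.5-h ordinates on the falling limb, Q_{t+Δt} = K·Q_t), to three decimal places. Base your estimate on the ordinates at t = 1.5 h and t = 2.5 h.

Using the recession-limb readings at t = 1.5 h and t = 2.5 h: Q falls from 28 to 22 cfs over 2 intervals.
K = (Q₂/Q₁)^(1/2) = (22/28)^(1/2) = 0.886.

K ≈ 0.886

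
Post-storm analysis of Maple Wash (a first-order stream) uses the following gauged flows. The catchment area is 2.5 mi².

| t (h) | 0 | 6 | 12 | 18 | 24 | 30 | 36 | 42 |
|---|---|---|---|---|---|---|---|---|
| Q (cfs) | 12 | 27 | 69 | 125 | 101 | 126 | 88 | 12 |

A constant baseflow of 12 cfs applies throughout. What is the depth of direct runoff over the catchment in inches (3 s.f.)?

Direct runoff: 0.0, 15.0, 57.0, 113.0, 89.0, 114.0, 76.0, 0.0 cfs; ΣQ_DR = 464.0 cfs.
V = ΣQ_DR · Δt = 464.0 × 21600 s = 1.002 × 10^7 ft³.
Over A = 2.5 mi², depth = V / A = 1.73 in.

d ≈ 1.73 in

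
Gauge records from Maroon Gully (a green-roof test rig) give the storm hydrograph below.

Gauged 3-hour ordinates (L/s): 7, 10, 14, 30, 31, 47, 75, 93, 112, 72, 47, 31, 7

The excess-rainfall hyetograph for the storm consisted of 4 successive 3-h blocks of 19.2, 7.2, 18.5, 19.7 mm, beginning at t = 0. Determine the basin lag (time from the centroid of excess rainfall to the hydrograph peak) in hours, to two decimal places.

Centroid of excess rainfall: t_c = Σ P_i·t̄_i / ΣP_i = 6.2972 h (block centres at 1.5, 4.5, 7.5, 10.5 h).
Hydrograph peak occurs at t = 24 h, so basin lag t_L = 24 − 6.2972 = 17.70 h.

t_L ≈ 17.70 h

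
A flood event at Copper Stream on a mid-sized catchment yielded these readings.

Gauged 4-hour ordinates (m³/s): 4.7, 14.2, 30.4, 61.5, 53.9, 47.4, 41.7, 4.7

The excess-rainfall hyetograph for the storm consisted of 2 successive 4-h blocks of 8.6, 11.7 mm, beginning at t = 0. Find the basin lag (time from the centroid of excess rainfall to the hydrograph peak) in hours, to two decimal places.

Centroid of excess rainfall: t_c = Σ P_i·t̄_i / ΣP_i = 4.3054 h (block centres at 2, 6 h).
Hydrograph peak occurs at t = 12 h, so basin lag t_L = 12 − 4.3054 = 7.69 h.

t_L ≈ 7.69 h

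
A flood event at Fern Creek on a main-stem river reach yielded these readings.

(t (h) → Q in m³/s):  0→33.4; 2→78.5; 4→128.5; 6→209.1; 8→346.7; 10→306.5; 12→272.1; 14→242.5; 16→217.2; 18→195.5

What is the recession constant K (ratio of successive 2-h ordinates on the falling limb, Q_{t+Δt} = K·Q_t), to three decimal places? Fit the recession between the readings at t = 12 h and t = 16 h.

Using the recession-limb readings at t = 12 h and t = 16 h: Q falls from 272.1 to 217.2 m³/s over 2 intervals.
K = (Q₂/Q₁)^(1/2) = (217.2/272.1)^(1/2) = 0.893.

K ≈ 0.893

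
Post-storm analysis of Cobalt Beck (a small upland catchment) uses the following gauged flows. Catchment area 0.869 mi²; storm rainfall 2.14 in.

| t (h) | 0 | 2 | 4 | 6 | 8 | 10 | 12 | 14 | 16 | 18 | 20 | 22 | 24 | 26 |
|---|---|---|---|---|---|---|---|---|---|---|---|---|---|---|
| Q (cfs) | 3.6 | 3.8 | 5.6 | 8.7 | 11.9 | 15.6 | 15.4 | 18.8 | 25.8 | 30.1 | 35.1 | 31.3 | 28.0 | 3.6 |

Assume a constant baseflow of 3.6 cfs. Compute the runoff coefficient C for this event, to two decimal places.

C ≈ 0.31

ΣQ_DR = 186.9 cfs; V = ΣQ_DR·Δt = 1.346 × 10^6 ft³.
Runoff depth d = V / A = 0.6666 in.
C = d / P = 0.6666 / 2.14 = 0.31.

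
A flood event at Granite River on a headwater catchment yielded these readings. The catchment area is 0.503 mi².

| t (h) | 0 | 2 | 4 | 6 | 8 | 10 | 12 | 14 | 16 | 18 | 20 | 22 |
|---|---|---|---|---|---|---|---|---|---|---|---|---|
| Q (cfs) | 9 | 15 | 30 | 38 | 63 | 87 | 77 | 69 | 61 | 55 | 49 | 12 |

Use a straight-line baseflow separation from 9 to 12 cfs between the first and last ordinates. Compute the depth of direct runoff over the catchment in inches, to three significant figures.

d ≈ 2.70 in

Direct runoff: 0.00, 5.73, 20.45, 28.18, 52.91, 76.64, 66.36, 58.09, 49.82, 43.55, 37.27, 0.00 cfs; ΣQ_DR = 439.0 cfs.
V = ΣQ_DR · Δt = 439.0 × 7200 s = 3.161 × 10^6 ft³.
Over A = 0.503 mi², depth = V / A = 2.70 in.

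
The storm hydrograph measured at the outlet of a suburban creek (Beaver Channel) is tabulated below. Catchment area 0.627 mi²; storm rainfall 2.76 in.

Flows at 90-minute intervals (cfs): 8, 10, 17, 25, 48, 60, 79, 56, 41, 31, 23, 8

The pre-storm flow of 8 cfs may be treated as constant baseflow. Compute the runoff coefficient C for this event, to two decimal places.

ΣQ_DR = 310.0 cfs; V = ΣQ_DR·Δt = 1.674 × 10^6 ft³.
Runoff depth d = V / A = 1.149 in.
C = d / P = 1.149 / 2.76 = 0.42.

C ≈ 0.42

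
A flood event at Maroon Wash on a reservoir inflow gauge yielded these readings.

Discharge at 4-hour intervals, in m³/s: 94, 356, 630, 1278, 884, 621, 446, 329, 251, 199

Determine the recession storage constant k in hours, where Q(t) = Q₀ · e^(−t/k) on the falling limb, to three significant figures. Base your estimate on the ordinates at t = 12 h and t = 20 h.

On the falling limb, Q drops from 1278 to 621 m³/s between t = 12 h and t = 20 h (Δt = 8 h).
k = −Δt / ln(Q₂/Q₁) = −8 / ln(621/1278) = 11.1 h.

k ≈ 11.1 h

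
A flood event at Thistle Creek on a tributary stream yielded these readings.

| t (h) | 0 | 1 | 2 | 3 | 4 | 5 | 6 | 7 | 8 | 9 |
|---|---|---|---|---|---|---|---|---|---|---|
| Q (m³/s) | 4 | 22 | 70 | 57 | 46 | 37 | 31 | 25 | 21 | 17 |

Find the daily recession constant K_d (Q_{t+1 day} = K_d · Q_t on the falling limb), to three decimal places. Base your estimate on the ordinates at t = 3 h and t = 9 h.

Between t = 3 h and t = 9 h the flow falls from 57 to 17 m³/s over 6×1 h = 6 h.
Per-interval ratio K = (17/57)^(1/6) = 0.8174; K_d = K^(24/1) = 0.008.

K_d ≈ 0.008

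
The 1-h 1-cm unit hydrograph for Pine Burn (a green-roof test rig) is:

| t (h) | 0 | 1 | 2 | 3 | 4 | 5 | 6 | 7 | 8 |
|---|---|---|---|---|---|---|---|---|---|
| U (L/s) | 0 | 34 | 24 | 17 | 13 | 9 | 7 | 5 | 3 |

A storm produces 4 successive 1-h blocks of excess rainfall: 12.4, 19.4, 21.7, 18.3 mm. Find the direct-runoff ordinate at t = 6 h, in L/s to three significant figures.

Q ≈ 85.5 L/s

By discrete convolution, Q_j = Σ (P_i / 10 mm) · U_{j−i}.
At t = 6 h (j=6): Q = (12.4/10)·7 + (19.4/10)·9 + (21.7/10)·13 + (18.3/10)·17 = 85.5 L/s.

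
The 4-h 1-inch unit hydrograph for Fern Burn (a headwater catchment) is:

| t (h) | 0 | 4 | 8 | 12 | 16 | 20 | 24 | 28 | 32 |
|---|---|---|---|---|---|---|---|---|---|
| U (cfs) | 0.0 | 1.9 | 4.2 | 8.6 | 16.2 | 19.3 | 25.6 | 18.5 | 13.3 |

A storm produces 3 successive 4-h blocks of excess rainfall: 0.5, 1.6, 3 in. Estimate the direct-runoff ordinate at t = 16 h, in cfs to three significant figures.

By discrete convolution, Q_j = Σ (P_i / 1 in) · U_{j−i}.
At t = 16 h (j=4): Q = (0.5/1)·16.2 + (1.6/1)·8.6 + (3/1)·4.2 = 34.5 cfs.

Q ≈ 34.5 cfs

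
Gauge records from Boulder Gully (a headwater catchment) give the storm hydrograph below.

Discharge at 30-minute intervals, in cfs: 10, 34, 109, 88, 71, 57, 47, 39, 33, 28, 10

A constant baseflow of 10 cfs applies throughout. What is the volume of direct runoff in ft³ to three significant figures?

V ≈ 7.49 × 10^5 ft³

Direct-runoff ordinates (Q − Q_b): 0.0, 24.0, 99.0, 78.0, 61.0, 47.0, 37.0, 29.0, 23.0, 18.0, 0.0 cfs.
ΣQ_DR = 416.0 cfs.
With Δt = 0.5 h = 1800 s, V = ΣQ_DR · Δt = 416.0 × 1800 = 7.49 × 10^5 ft³.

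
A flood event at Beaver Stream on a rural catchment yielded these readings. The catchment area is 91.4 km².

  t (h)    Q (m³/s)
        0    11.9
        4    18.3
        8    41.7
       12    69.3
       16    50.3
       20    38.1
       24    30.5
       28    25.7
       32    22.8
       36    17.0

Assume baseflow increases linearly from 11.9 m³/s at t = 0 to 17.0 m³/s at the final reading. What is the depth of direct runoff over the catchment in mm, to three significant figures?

d ≈ 28.5 mm

Direct runoff: 0.00, 5.83, 28.67, 55.70, 36.13, 23.37, 15.20, 9.83, 6.37, 0.00 m³/s; ΣQ_DR = 181.1 m³/s.
V = ΣQ_DR · Δt = 181.1 × 14400 s = 2.608 × 10^6 m³.
Over A = 91.4 km², depth = V / A = 28.5 mm.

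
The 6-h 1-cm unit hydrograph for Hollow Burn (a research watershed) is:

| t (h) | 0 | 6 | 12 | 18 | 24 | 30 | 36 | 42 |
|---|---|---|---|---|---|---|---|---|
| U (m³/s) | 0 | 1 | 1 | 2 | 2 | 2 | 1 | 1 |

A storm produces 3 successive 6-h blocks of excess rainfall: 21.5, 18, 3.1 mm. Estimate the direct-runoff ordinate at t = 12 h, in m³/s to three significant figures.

Q ≈ 3.95 m³/s

By discrete convolution, Q_j = Σ (P_i / 10 mm) · U_{j−i}.
At t = 12 h (j=2): Q = (21.5/10)·1 + (18/10)·1 + (3.1/10)·0 = 3.95 m³/s.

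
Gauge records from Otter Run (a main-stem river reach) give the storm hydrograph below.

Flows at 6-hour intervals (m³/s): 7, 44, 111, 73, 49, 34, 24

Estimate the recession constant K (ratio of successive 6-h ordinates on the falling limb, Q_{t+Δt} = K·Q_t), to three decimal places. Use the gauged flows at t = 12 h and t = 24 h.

K ≈ 0.664

Using the recession-limb readings at t = 12 h and t = 24 h: Q falls from 111 to 49 m³/s over 2 intervals.
K = (Q₂/Q₁)^(1/2) = (49/111)^(1/2) = 0.664.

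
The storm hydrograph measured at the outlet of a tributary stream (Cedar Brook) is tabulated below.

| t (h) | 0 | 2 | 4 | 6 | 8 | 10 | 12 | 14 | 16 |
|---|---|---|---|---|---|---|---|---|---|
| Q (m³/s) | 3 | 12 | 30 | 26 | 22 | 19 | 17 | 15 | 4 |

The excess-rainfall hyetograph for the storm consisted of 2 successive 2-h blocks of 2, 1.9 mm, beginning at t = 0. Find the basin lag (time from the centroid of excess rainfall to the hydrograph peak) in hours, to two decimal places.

t_L ≈ 2.03 h

Centroid of excess rainfall: t_c = Σ P_i·t̄_i / ΣP_i = 1.9744 h (block centres at 1, 3 h).
Hydrograph peak occurs at t = 4 h, so basin lag t_L = 4 − 1.9744 = 2.03 h.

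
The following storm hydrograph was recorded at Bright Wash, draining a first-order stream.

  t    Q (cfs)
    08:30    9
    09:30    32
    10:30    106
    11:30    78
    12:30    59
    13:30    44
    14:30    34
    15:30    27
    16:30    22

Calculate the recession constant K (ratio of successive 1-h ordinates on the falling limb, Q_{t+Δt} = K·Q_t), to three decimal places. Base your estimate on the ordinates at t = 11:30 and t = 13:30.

K ≈ 0.751

Using the recession-limb readings at t = 11:30 and t = 13:30: Q falls from 78 to 44 cfs over 2 intervals.
K = (Q₂/Q₁)^(1/2) = (44/78)^(1/2) = 0.751.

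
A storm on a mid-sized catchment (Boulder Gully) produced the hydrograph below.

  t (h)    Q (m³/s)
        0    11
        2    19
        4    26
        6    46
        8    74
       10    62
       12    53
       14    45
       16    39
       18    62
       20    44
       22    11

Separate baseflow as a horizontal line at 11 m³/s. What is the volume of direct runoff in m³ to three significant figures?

V ≈ 2.59 × 10^6 m³

Direct-runoff ordinates (Q − Q_b): 0.0, 8.0, 15.0, 35.0, 63.0, 51.0, 42.0, 34.0, 28.0, 51.0, 33.0, 0.0 m³/s.
ΣQ_DR = 360.0 m³/s.
With Δt = 2 h = 7200 s, V = ΣQ_DR · Δt = 360.0 × 7200 = 2.59 × 10^6 m³.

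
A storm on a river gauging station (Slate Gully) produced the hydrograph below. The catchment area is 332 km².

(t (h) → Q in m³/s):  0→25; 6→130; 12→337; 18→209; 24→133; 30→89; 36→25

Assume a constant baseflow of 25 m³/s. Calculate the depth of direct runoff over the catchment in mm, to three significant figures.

Direct runoff: 0.0, 105.0, 312.0, 184.0, 108.0, 64.0, 0.0 m³/s; ΣQ_DR = 773.0 m³/s.
V = ΣQ_DR · Δt = 773.0 × 21600 s = 1.670 × 10^7 m³.
Over A = 332 km², depth = V / A = 50.3 mm.

d ≈ 50.3 mm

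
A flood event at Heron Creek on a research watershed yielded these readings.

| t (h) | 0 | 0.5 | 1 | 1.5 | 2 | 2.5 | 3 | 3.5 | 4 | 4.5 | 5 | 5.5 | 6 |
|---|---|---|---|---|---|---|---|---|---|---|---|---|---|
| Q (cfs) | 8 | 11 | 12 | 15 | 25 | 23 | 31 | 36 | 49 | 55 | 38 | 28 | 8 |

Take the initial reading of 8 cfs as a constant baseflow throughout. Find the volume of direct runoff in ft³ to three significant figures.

Direct-runoff ordinates (Q − Q_b): 0.0, 3.0, 4.0, 7.0, 17.0, 15.0, 23.0, 28.0, 41.0, 47.0, 30.0, 20.0, 0.0 cfs.
ΣQ_DR = 235.0 cfs.
With Δt = 0.5 h = 1800 s, V = ΣQ_DR · Δt = 235.0 × 1800 = 4.23 × 10^5 ft³.

V ≈ 4.23 × 10^5 ft³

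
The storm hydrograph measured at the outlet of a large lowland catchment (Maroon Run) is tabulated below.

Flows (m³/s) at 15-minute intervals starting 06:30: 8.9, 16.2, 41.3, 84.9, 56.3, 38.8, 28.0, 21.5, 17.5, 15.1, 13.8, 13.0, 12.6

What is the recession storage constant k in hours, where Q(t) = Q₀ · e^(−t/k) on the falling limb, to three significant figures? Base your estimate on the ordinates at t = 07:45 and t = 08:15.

On the falling limb, Q drops from 38.8 to 21.5 m³/s between t = 07:45 and t = 08:15 (Δt = 0.5 h).
k = −Δt / ln(Q₂/Q₁) = −0.5 / ln(21.5/38.8) = 0.847 h.

k ≈ 0.847 h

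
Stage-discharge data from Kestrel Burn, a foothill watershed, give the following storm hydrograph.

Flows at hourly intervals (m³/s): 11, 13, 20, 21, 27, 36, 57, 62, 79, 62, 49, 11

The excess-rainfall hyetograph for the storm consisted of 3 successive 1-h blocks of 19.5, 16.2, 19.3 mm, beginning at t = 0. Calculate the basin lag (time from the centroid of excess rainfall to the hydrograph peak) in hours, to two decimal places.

Centroid of excess rainfall: t_c = Σ P_i·t̄_i / ΣP_i = 1.4964 h (block centres at 0.5, 1.5, 2.5 h).
Hydrograph peak occurs at t = 8 h, so basin lag t_L = 8 − 1.4964 = 6.50 h.

t_L ≈ 6.50 h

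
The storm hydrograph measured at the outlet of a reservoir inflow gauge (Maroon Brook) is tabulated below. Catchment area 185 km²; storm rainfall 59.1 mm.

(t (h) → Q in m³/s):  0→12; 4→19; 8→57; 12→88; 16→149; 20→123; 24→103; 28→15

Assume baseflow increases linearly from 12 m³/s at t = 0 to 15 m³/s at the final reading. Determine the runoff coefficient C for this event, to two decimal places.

C ≈ 0.60

ΣQ_DR = 458.0 m³/s; V = ΣQ_DR·Δt = 6.595 × 10^6 m³.
Runoff depth d = V / A = 35.65 mm.
C = d / P = 35.65 / 59.1 = 0.60.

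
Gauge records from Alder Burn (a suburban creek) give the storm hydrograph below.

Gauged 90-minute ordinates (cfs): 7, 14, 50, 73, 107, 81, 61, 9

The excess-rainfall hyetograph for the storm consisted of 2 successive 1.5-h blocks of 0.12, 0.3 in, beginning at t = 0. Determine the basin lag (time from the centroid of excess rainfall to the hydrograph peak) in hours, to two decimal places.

t_L ≈ 4.18 h

Centroid of excess rainfall: t_c = Σ P_i·t̄_i / ΣP_i = 1.8214 h (block centres at 0.75, 2.25 h).
Hydrograph peak occurs at t = 6 h, so basin lag t_L = 6 − 1.8214 = 4.18 h.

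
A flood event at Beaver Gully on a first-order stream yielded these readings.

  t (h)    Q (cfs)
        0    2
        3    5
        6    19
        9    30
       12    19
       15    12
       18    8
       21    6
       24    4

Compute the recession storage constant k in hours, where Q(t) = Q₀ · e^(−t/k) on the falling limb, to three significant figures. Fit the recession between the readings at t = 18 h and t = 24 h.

k ≈ 8.66 h

On the falling limb, Q drops from 8 to 4 cfs between t = 18 h and t = 24 h (Δt = 6 h).
k = −Δt / ln(Q₂/Q₁) = −6 / ln(4/8) = 8.66 h.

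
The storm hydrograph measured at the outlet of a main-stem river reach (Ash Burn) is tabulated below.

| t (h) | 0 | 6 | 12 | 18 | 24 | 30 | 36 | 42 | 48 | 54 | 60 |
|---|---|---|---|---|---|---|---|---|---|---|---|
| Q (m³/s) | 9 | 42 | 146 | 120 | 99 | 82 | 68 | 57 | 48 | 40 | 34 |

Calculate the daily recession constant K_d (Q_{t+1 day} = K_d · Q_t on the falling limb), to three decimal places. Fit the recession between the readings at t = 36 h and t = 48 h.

K_d ≈ 0.498

Between t = 36 h and t = 48 h the flow falls from 68 to 48 m³/s over 2×6 h = 12 h.
Per-interval ratio K = (48/68)^(1/2) = 0.8402; K_d = K^(24/6) = 0.498.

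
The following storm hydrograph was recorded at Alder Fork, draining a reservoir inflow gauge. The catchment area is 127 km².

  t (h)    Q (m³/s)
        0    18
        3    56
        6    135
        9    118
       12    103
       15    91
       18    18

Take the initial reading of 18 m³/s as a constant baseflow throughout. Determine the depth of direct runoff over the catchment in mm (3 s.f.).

d ≈ 35.1 mm

Direct runoff: 0.0, 38.0, 117.0, 100.0, 85.0, 73.0, 0.0 m³/s; ΣQ_DR = 413.0 m³/s.
V = ΣQ_DR · Δt = 413.0 × 10800 s = 4.460 × 10^6 m³.
Over A = 127 km², depth = V / A = 35.1 mm.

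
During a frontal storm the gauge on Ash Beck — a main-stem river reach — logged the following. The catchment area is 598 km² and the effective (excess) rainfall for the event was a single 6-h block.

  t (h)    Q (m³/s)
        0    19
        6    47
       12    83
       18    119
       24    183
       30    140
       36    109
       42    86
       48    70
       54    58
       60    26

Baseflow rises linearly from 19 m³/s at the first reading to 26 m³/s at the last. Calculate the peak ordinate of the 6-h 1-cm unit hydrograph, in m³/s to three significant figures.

U_p ≈ 64.4 m³/s

Direct runoff: 0.00, 27.30, 62.60, 97.90, 161.20, 117.50, 85.80, 62.10, 45.40, 32.70, 0.00 m³/s; ΣQ_DR = 692.5 m³/s, peak = 161.20 m³/s.
Runoff depth d = ΣQ_DR·Δt / A = 692.5 × 21600 / (598 km²) = 25.01 mm.
The 1-cm UH is the DRH scaled by (10 mm)/d, so U_p = 161.20 × 10/25.01 = 64.4 m³/s.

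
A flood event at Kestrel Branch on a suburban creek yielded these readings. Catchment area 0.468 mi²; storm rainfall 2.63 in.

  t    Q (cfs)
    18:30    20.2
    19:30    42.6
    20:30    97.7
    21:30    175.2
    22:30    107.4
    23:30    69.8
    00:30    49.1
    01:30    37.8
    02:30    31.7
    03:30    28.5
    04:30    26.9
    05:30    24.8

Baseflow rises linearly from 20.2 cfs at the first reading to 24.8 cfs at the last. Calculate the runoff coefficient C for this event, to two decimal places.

C ≈ 0.56

ΣQ_DR = 441.7 cfs; V = ΣQ_DR·Δt = 1.590 × 10^6 ft³.
Runoff depth d = V / A = 1.463 in.
C = d / P = 1.463 / 2.63 = 0.56.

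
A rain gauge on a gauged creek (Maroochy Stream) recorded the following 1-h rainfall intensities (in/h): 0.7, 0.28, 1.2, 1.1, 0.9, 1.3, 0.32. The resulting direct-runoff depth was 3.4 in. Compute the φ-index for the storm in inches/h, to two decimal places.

φ ≈ 0.36 in/h

Only the 5 blocks with intensity above φ contribute runoff: 0.7, 1.2, 1.1, 0.9, 1.3 in/h.
Σ(I−φ)·Δt = d  ⇒  (0.7+1.2+1.1+0.9+1.3 − 5φ)·1 = 3.4
φ = (5.200 − 3.4/1) / 5 = 0.36 in/h.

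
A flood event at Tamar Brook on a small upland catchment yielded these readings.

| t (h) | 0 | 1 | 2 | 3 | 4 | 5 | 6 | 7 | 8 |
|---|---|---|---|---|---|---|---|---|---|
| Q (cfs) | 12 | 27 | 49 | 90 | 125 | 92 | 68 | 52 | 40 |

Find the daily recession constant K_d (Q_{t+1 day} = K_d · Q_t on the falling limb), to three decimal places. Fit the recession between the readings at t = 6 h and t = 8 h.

K_d ≈ 0.002

Between t = 6 h and t = 8 h the flow falls from 68 to 40 cfs over 2×1 h = 2 h.
Per-interval ratio K = (40/68)^(1/2) = 0.7670; K_d = K^(24/1) = 0.002.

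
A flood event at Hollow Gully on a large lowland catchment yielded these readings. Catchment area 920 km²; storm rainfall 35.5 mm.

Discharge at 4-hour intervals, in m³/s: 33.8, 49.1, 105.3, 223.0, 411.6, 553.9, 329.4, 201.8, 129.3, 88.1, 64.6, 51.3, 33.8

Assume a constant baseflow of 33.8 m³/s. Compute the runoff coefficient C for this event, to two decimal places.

C ≈ 0.81

ΣQ_DR = 1836 m³/s; V = ΣQ_DR·Δt = 2.643 × 10^7 m³.
Runoff depth d = V / A = 28.73 mm.
C = d / P = 28.73 / 35.5 = 0.81.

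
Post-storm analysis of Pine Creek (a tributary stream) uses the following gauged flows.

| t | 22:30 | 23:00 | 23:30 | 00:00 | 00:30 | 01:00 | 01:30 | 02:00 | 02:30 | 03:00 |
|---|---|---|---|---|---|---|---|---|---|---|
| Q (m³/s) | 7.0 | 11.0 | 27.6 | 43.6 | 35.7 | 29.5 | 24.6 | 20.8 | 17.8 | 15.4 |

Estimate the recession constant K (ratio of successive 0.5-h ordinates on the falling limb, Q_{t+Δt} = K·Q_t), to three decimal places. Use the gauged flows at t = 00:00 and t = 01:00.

K ≈ 0.823

Using the recession-limb readings at t = 00:00 and t = 01:00: Q falls from 43.6 to 29.5 m³/s over 2 intervals.
K = (Q₂/Q₁)^(1/2) = (29.5/43.6)^(1/2) = 0.823.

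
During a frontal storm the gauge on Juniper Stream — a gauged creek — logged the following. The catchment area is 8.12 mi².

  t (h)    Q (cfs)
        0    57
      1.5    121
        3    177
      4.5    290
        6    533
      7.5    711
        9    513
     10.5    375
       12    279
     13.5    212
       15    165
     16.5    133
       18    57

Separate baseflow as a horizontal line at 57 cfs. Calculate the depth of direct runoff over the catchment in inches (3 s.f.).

Direct runoff: 0.0, 64.0, 120.0, 233.0, 476.0, 654.0, 456.0, 318.0, 222.0, 155.0, 108.0, 76.0, 0.0 cfs; ΣQ_DR = 2882 cfs.
V = ΣQ_DR · Δt = 2882 × 5400 s = 1.556 × 10^7 ft³.
Over A = 8.12 mi², depth = V / A = 0.825 in.

d ≈ 0.825 in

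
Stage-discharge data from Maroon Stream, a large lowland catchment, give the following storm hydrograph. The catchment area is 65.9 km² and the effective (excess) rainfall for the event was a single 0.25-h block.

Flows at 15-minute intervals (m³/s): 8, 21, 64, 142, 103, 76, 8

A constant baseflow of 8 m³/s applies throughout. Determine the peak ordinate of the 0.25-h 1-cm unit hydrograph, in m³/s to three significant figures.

U_p ≈ 268 m³/s

Direct runoff: 0.0, 13.0, 56.0, 134.0, 95.0, 68.0, 0.0 m³/s; ΣQ_DR = 366.0 m³/s, peak = 134.0 m³/s.
Runoff depth d = ΣQ_DR·Δt / A = 366.0 × 900 / (65.9 km²) = 4.998 mm.
The 1-cm UH is the DRH scaled by (10 mm)/d, so U_p = 134.0 × 10/4.998 = 268 m³/s.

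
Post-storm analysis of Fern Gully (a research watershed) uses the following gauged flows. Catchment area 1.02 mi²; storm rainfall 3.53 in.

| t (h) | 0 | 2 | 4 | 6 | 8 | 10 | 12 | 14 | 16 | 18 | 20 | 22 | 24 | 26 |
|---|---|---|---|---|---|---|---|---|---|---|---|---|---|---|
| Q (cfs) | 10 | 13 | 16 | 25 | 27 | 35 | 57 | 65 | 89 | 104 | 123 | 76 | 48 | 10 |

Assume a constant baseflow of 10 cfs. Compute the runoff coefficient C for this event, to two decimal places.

ΣQ_DR = 558.0 cfs; V = ΣQ_DR·Δt = 4.018 × 10^6 ft³.
Runoff depth d = V / A = 1.695 in.
C = d / P = 1.695 / 3.53 = 0.48.

C ≈ 0.48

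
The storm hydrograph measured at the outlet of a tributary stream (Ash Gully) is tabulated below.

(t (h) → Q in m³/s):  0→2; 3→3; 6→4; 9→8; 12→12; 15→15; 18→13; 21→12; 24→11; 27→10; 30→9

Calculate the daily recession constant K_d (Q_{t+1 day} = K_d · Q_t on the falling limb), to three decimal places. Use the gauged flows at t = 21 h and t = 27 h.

K_d ≈ 0.482

Between t = 21 h and t = 27 h the flow falls from 12 to 10 m³/s over 2×3 h = 6 h.
Per-interval ratio K = (10/12)^(1/2) = 0.9129; K_d = K^(24/3) = 0.482.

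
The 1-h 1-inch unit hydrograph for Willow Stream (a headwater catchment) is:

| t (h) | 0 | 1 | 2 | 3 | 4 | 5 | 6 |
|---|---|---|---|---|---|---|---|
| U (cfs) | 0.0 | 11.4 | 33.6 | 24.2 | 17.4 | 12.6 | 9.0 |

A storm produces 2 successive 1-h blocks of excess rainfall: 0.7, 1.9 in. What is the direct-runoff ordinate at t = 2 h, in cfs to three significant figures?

By discrete convolution, Q_j = Σ (P_i / 1 in) · U_{j−i}.
At t = 2 h (j=2): Q = (0.7/1)·33.6 + (1.9/1)·11.4 = 45.2 cfs.

Q ≈ 45.2 cfs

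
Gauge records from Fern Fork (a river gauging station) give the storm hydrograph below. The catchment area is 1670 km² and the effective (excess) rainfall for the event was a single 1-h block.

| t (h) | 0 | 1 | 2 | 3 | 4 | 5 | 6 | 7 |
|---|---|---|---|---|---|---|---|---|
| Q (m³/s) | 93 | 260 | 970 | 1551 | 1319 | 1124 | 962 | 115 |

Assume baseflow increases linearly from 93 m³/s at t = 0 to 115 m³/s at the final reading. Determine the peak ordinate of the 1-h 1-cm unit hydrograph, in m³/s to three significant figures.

Direct runoff: 0.00, 163.86, 870.71, 1448.57, 1213.43, 1015.29, 850.14, 0.00 m³/s; ΣQ_DR = 5562 m³/s, peak = 1448.57 m³/s.
Runoff depth d = ΣQ_DR·Δt / A = 5562 × 3600 / (1670 km²) = 11.99 mm.
The 1-cm UH is the DRH scaled by (10 mm)/d, so U_p = 1448.57 × 10/11.99 = 1210 m³/s.

U_p ≈ 1210 m³/s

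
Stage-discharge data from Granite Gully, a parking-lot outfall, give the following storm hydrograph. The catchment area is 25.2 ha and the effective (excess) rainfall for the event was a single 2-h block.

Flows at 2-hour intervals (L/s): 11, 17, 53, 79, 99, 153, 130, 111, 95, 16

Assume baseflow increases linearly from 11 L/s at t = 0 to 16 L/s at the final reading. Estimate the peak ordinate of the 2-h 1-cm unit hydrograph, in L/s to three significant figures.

Direct runoff: 0.00, 5.44, 40.89, 66.33, 85.78, 139.22, 115.67, 96.11, 79.56, 0.00 L/s; ΣQ_DR = 629.0 L/s, peak = 139.22 L/s.
Runoff depth d = ΣQ_DR·Δt / A = 629.0 × 7200 / (25.2 ha) = 17.97 mm.
The 1-cm UH is the DRH scaled by (10 mm)/d, so U_p = 139.22 × 10/17.97 = 77.5 L/s.

U_p ≈ 77.5 L/s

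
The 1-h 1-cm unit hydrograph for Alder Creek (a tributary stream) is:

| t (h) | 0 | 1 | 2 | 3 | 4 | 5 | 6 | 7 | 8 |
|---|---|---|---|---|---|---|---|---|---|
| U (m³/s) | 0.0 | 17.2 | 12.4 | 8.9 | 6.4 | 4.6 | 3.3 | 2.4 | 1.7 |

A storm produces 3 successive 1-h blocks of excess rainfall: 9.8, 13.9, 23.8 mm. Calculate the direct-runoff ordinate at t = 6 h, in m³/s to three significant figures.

By discrete convolution, Q_j = Σ (P_i / 10 mm) · U_{j−i}.
At t = 6 h (j=6): Q = (9.8/10)·3.3 + (13.9/10)·4.6 + (23.8/10)·6.4 = 24.9 m³/s.

Q ≈ 24.9 m³/s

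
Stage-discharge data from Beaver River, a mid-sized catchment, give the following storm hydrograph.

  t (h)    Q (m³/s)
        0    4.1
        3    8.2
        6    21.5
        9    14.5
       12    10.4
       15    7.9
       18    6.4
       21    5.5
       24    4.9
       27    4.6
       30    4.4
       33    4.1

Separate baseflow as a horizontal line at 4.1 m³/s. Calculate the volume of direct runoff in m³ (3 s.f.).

V ≈ 5.11 × 10^5 m³

Direct-runoff ordinates (Q − Q_b): 0.0, 4.1, 17.4, 10.4, 6.3, 3.8, 2.3, 1.4, 0.8, 0.5, 0.3, 0.0 m³/s.
ΣQ_DR = 47.30 m³/s.
With Δt = 3 h = 10800 s, V = ΣQ_DR · Δt = 47.30 × 10800 = 5.11 × 10^5 m³.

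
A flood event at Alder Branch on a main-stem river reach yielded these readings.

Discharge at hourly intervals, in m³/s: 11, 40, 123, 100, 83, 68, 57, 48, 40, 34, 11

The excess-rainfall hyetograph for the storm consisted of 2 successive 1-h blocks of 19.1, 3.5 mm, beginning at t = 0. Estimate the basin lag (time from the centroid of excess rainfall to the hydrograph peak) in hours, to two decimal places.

Centroid of excess rainfall: t_c = Σ P_i·t̄_i / ΣP_i = 0.6549 h (block centres at 0.5, 1.5 h).
Hydrograph peak occurs at t = 2 h, so basin lag t_L = 2 − 0.6549 = 1.35 h.

t_L ≈ 1.35 h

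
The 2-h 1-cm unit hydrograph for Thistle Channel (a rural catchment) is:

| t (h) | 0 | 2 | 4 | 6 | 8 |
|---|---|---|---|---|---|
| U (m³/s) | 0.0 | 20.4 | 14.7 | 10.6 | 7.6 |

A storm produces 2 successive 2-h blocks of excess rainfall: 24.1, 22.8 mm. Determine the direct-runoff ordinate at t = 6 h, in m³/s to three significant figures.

Q ≈ 59.1 m³/s

By discrete convolution, Q_j = Σ (P_i / 10 mm) · U_{j−i}.
At t = 6 h (j=3): Q = (24.1/10)·10.6 + (22.8/10)·14.7 = 59.1 m³/s.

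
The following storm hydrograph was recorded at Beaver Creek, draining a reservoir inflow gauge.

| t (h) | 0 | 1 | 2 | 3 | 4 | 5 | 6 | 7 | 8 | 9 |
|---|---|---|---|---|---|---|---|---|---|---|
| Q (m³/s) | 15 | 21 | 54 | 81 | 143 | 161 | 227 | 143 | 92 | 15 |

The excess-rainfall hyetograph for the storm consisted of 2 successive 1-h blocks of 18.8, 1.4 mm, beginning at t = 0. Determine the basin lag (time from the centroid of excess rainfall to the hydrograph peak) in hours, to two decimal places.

t_L ≈ 5.43 h

Centroid of excess rainfall: t_c = Σ P_i·t̄_i / ΣP_i = 0.5693 h (block centres at 0.5, 1.5 h).
Hydrograph peak occurs at t = 6 h, so basin lag t_L = 6 − 0.5693 = 5.43 h.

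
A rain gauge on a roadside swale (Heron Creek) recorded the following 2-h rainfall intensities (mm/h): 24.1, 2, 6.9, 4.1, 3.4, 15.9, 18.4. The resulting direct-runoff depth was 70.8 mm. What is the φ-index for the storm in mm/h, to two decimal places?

Only the 3 blocks with intensity above φ contribute runoff: 24.1, 15.9, 18.4 mm/h.
Σ(I−φ)·Δt = d  ⇒  (24.1+15.9+18.4 − 3φ)·2 = 70.8
φ = (58.40 − 70.8/2) / 3 = 7.67 mm/h.

φ ≈ 7.67 mm/h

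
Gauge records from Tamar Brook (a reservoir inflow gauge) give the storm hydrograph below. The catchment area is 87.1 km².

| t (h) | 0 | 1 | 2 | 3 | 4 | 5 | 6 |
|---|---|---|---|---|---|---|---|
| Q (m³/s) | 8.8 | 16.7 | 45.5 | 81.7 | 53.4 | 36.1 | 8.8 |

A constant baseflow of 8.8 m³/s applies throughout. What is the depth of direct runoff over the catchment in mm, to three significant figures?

Direct runoff: 0.0, 7.9, 36.7, 72.9, 44.6, 27.3, 0.0 m³/s; ΣQ_DR = 189.4 m³/s.
V = ΣQ_DR · Δt = 189.4 × 3600 s = 6.818 × 10^5 m³.
Over A = 87.1 km², depth = V / A = 7.83 mm.

d ≈ 7.83 mm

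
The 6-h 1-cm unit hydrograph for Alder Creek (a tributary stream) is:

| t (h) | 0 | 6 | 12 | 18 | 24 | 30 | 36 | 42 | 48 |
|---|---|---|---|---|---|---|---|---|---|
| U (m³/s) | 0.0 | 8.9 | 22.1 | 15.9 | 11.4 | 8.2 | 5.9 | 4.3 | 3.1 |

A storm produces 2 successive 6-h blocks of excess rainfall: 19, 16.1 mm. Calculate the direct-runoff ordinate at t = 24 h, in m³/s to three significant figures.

By discrete convolution, Q_j = Σ (P_i / 10 mm) · U_{j−i}.
At t = 24 h (j=4): Q = (19/10)·11.4 + (16.1/10)·15.9 = 47.3 m³/s.

Q ≈ 47.3 m³/s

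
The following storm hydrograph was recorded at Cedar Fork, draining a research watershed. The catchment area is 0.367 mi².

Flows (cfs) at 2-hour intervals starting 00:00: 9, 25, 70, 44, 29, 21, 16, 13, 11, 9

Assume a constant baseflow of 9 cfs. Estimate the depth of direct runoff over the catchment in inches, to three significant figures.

Direct runoff: 0.0, 16.0, 61.0, 35.0, 20.0, 12.0, 7.0, 4.0, 2.0, 0.0 cfs; ΣQ_DR = 157.0 cfs.
V = ΣQ_DR · Δt = 157.0 × 7200 s = 1.130 × 10^6 ft³.
Over A = 0.367 mi², depth = V / A = 1.33 in.

d ≈ 1.33 in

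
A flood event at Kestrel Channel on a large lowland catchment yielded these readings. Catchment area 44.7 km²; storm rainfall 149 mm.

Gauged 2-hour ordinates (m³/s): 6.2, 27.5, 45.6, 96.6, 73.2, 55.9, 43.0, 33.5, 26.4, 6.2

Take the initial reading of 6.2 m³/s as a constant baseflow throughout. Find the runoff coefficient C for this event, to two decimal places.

C ≈ 0.38

ΣQ_DR = 352.1 m³/s; V = ΣQ_DR·Δt = 2.535 × 10^6 m³.
Runoff depth d = V / A = 56.71 mm.
C = d / P = 56.71 / 149 = 0.38.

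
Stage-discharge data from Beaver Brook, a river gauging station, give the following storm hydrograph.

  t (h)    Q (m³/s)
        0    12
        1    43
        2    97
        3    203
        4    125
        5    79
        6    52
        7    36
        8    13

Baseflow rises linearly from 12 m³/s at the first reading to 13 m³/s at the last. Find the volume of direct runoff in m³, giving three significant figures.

V ≈ 1.97 × 10^6 m³

Direct-runoff ordinates (Q − Q_b): 0.00, 30.88, 84.75, 190.62, 112.50, 66.38, 39.25, 23.12, 0.00 m³/s.
ΣQ_DR = 547.5 m³/s.
With Δt = 1 h = 3600 s, V = ΣQ_DR · Δt = 547.5 × 3600 = 1.97 × 10^6 m³.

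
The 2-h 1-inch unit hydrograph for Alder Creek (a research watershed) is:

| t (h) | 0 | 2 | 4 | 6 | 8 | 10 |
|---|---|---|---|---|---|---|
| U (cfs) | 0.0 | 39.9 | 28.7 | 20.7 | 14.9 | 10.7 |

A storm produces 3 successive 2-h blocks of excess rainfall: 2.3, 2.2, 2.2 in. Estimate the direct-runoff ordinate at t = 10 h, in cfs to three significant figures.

Q ≈ 103 cfs

By discrete convolution, Q_j = Σ (P_i / 1 in) · U_{j−i}.
At t = 10 h (j=5): Q = (2.3/1)·10.7 + (2.2/1)·14.9 + (2.2/1)·20.7 = 103 cfs.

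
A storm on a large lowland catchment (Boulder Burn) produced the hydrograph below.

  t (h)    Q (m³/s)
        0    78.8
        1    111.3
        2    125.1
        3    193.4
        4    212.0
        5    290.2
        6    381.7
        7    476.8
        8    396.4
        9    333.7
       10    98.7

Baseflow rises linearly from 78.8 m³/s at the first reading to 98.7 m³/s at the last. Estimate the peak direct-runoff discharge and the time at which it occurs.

Subtracting baseflow gives direct-runoff ordinates: 0.00, 30.51, 42.32, 108.63, 125.24, 201.45, 290.96, 384.07, 301.68, 236.99, 0.00 m³/s.
The maximum is 384.07 m³/s, occurring at the reading for t = 7 h.

Q_p = 384.07 m³/s at t = 7 h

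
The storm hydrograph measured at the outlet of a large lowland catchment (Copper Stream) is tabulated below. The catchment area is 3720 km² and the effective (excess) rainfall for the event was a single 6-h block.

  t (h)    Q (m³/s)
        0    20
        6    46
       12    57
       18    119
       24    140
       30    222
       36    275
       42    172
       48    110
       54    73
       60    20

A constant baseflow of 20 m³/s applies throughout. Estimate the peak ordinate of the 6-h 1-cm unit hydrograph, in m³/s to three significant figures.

U_p ≈ 425 m³/s

Direct runoff: 0.0, 26.0, 37.0, 99.0, 120.0, 202.0, 255.0, 152.0, 90.0, 53.0, 0.0 m³/s; ΣQ_DR = 1034 m³/s, peak = 255.0 m³/s.
Runoff depth d = ΣQ_DR·Δt / A = 1034 × 21600 / (3720 km²) = 6.004 mm.
The 1-cm UH is the DRH scaled by (10 mm)/d, so U_p = 255.0 × 10/6.004 = 425 m³/s.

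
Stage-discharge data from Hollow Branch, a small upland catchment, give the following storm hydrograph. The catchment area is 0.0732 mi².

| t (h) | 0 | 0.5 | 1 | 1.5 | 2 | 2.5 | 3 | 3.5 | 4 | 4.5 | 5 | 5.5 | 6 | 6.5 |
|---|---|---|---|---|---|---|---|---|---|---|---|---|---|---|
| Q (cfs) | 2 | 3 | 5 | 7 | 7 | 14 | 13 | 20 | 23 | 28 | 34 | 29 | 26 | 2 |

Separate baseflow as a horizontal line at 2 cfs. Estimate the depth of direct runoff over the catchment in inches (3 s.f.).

Direct runoff: 0.0, 1.0, 3.0, 5.0, 5.0, 12.0, 11.0, 18.0, 21.0, 26.0, 32.0, 27.0, 24.0, 0.0 cfs; ΣQ_DR = 185.0 cfs.
V = ΣQ_DR · Δt = 185.0 × 1800 s = 3.330 × 10^5 ft³.
Over A = 0.0732 mi², depth = V / A = 1.96 in.

d ≈ 1.96 in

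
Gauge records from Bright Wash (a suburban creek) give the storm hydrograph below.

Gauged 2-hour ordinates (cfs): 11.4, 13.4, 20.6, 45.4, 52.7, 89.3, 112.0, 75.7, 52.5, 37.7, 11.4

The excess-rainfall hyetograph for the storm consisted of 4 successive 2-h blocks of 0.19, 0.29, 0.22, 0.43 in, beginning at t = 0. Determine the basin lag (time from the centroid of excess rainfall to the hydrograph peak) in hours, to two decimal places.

Centroid of excess rainfall: t_c = Σ P_i·t̄_i / ΣP_i = 4.5752 h (block centres at 1, 3, 5, 7 h).
Hydrograph peak occurs at t = 12 h, so basin lag t_L = 12 − 4.5752 = 7.42 h.

t_L ≈ 7.42 h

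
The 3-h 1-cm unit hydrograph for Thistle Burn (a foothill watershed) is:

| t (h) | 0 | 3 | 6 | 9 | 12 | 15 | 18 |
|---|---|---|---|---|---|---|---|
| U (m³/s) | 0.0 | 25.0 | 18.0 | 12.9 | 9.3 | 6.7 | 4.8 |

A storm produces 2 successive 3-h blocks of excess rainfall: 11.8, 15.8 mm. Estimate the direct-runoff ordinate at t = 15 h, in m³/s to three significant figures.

Q ≈ 22.6 m³/s

By discrete convolution, Q_j = Σ (P_i / 10 mm) · U_{j−i}.
At t = 15 h (j=5): Q = (11.8/10)·6.7 + (15.8/10)·9.3 = 22.6 m³/s.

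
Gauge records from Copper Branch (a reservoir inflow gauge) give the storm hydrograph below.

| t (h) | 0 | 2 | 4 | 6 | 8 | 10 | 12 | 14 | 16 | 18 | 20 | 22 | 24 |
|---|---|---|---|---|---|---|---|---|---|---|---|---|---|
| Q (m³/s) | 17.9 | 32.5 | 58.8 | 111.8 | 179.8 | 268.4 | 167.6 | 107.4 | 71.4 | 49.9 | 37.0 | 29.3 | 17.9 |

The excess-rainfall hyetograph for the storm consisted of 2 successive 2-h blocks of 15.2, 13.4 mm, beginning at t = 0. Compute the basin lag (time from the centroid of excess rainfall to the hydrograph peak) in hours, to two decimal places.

t_L ≈ 8.06 h

Centroid of excess rainfall: t_c = Σ P_i·t̄_i / ΣP_i = 1.9371 h (block centres at 1, 3 h).
Hydrograph peak occurs at t = 10 h, so basin lag t_L = 10 − 1.9371 = 8.06 h.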